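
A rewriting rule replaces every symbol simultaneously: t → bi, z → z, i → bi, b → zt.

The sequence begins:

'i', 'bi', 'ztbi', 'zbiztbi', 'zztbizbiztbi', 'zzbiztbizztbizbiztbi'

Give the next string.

zzztbizbiztbizzbiztbizztbizbiztbi

φ(zzbiztbizztbizbiztbi) expands symbol-by-symbol to z z zt bi z bi zt bi z z bi zt bi z zt bi z bi zt bi; joining the 20 pieces gives the next term.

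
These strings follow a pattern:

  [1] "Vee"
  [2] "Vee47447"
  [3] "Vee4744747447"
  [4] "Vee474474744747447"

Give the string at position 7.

The strings grow by a fixed suffix 47447 each time.
From Vee474474744747447, 3 further steps: Vee474474744747447 → Vee47447474474744747447 → Vee4744747447474474744747447 → (answer).

Vee474474744747447474474744747447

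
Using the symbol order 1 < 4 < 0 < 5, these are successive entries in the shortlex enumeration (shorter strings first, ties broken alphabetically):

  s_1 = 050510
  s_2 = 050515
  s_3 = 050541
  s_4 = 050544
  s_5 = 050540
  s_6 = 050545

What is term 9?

Continuing the enumeration 3 steps past 050545: 050545 → 050501 → 050504 → (answer).

050500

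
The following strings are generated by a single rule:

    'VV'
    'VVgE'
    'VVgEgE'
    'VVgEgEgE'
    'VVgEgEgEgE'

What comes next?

Every step adds gE to the end: s(k+1) = s(k)·gE.
Applying this once more to VVgEgEgEgE:

VVgEgEgEgEgE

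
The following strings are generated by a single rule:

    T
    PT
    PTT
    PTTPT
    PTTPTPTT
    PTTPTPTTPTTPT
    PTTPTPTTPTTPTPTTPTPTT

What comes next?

PTTPTPTTPTTPTPTTPTPTTPTTPTPTTPTTPT

This is a Fibonacci-style word recurrence s(k) = s(k−1)·s(k−2): e.g. PT·T = PTT.
The next term joins PTTPTPTTPTTPTPTTPTPTT and PTTPTPTTPTTPT.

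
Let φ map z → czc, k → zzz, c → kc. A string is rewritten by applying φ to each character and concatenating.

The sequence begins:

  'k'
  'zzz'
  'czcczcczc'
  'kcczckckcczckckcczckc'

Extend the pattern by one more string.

Applying the rule to each of the 21 symbols of kcczckckcczckckcczckc gives the pieces zzz kc kc czc kc zzz kc zzz kc kc czc kc zzz kc zzz kc kc czc kc zzz kc, which concatenate to the answer.

zzzkckcczckczzzkczzzkckcczckczzzkczzzkckcczckczzzkc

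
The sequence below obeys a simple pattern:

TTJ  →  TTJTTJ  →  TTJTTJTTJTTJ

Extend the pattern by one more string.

Every step duplicates the string.
Doubling TTJTTJTTJTTJ:

TTJTTJTTJTTJTTJTTJTTJTTJ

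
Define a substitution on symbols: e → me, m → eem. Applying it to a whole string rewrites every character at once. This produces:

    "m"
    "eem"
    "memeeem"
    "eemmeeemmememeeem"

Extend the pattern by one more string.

memeeemeemmememeeemeemmeeemmeeemmememeeem

φ(eemmeeemmememeeem) expands symbol-by-symbol to me me eem eem me me me eem eem me eem me eem me me me eem; joining the 17 pieces gives the next term.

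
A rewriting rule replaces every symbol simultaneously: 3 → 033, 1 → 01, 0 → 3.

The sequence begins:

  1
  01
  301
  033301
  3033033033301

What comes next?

Replace each of the 13 characters of 3033033033301 in place — 033 3 033 033 3 033 033 3 033 033 033 3 01 — and concatenate.

033303303330330333033033033301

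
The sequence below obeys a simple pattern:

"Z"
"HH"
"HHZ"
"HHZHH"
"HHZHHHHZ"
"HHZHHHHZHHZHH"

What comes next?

HHZHHHHZHHZHHHHZHHHHZ

Each term (from the third on) is the previous term followed by the one before it: term 3 = HH·Z = HHZ.
Continuing: HHZHHHHZHHZHH · HHZHHHHZ gives term 7.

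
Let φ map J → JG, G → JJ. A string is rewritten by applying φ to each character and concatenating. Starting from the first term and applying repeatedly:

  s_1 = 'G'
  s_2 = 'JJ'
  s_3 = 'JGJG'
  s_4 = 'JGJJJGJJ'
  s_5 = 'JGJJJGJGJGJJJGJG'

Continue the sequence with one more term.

Replace each of the 16 characters of JGJJJGJGJGJJJGJG in place — JG JJ JG JG JG JJ JG JJ JG JJ JG JG JG JJ JG JJ — and concatenate.

JGJJJGJGJGJJJGJJJGJJJGJGJGJJJGJJ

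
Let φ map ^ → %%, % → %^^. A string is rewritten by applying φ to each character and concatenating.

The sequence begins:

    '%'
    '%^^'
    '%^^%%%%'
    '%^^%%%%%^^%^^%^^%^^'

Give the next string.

Applying the rule to each of the 19 symbols of %^^%%%%%^^%^^%^^%^^ gives the pieces %^^ %% %% %^^ %^^ %^^ %^^ %^^ %% %% %^^ %% %% %^^ %% %% %^^ %% %%, which concatenate to the answer.

%^^%%%%%^^%^^%^^%^^%^^%%%%%^^%%%%%^^%%%%%^^%%%%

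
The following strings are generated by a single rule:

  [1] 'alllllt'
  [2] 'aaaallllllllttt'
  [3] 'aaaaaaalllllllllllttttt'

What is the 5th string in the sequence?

aaaaaaaaaaaaalllllllllllllllllttttttttt

Each string has the form a^{3n-2} l^{3n+2} t^{2n-1} (n = 1, 2, …).
For term 5, n = 5, so the run lengths are 13, 17, 9.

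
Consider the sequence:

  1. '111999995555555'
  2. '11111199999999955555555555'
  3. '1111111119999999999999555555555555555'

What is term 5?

Each string has the form 1^{3n} 9^{4n+1} 5^{4n+3} (n = 1, 2, …).
At n = 5 the blocks have lengths 15, 21, 23.

11111111111111199999999999999999999955555555555555555555555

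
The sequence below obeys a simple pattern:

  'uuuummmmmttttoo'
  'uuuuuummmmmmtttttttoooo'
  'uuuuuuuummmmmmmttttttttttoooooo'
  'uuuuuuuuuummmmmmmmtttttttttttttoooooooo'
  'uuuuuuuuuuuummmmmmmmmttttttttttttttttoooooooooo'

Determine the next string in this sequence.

Each string has the form u^{2n} m^{n+3} t^{3n-2} o^{2n-2}, where the shown terms are n = 2, 3, 4, 5, 6.
At n = 7 the blocks have lengths 14, 10, 19, 12.

uuuuuuuuuuuuuummmmmmmmmmtttttttttttttttttttoooooooooooo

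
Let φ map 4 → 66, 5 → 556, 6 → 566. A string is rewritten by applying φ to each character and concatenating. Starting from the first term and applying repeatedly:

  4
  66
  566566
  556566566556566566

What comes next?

Replace each of the 18 characters of 556566566556566566 in place — 556 556 566 556 566 566 556 566 566 556 556 566 556 566 566 556 566 566 — and concatenate.

556556566556566566556566566556556566556566566556566566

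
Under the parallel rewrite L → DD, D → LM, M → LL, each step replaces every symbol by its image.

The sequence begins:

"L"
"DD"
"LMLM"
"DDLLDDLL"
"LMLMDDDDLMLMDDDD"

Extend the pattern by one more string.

Rewriting the 16 symbols of LMLMDDDDLMLMDDDD one by one yields DD LL DD LL LM LM LM LM DD LL DD LL LM LM LM LM; concatenated:

DDLLDDLLLMLMLMLMDDLLDDLLLMLMLMLM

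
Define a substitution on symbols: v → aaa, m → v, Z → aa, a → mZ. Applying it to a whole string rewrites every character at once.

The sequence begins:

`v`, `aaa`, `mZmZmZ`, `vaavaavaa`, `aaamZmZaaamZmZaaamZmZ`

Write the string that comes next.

mZmZmZvaavaamZmZmZvaavaamZmZmZvaavaa

Replace each of the 21 characters of aaamZmZaaamZmZaaamZmZ in place — mZ mZ mZ v aa v aa mZ mZ mZ v aa v aa mZ mZ mZ v aa v aa — and concatenate.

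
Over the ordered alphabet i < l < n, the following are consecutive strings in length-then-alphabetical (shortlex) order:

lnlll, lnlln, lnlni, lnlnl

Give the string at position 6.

Continuing the enumeration 2 steps past lnlnl: lnlnl → lnlnn → (answer).

lnnii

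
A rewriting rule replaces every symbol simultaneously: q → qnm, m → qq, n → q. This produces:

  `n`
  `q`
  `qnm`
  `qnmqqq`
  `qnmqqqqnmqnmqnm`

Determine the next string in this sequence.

qnmqqqqnmqnmqnmqnmqqqqnmqqqqnmqqq

Replace each of the 15 characters of qnmqqqqnmqnmqnm in place — qnm q qq qnm qnm qnm qnm q qq qnm q qq qnm q qq — and concatenate.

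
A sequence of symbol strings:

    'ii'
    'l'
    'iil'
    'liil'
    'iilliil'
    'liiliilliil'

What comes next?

iilliilliiliilliil

Each term (from the third on) is the two preceding terms concatenated in order: term 3 = ii·l = iil.
So term 7 is iilliil·liiliilliil.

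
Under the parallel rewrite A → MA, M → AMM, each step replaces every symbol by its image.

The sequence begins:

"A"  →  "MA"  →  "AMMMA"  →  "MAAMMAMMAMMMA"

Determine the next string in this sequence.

Applying the rule to each of the 13 symbols of MAAMMAMMAMMMA gives the pieces AMM MA MA AMM AMM MA AMM AMM MA AMM AMM AMM MA, which concatenate to the answer.

AMMMAMAAMMAMMMAAMMAMMMAAMMAMMAMMMA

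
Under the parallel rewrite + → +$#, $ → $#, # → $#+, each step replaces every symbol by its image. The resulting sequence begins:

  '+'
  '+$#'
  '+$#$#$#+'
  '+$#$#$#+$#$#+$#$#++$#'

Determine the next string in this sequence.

Replace each of the 21 characters of +$#$#$#+$#$#+$#$#++$# in place — +$# $# $#+ $# $#+ $# $#+ +$# $# $#+ $# $#+ +$# $# $#+ $# $#+ +$# +$# $# $#+ — and concatenate.

+$#$#$#+$#$#+$#$#++$#$#$#+$#$#++$#$#$#+$#$#++$#+$#$#$#+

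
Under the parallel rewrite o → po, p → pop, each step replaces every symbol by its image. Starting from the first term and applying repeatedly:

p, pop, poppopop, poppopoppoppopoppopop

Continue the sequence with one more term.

Rewriting the 21 symbols of poppopoppoppopoppopop one by one yields pop po pop pop po pop po pop pop po pop pop po pop po pop pop po pop po pop; concatenated:

poppopoppoppopoppopoppoppopoppoppopoppopoppoppopoppopop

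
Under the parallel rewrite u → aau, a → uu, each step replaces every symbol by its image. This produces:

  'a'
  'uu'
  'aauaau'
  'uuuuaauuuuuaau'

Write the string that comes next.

Replace each of the 14 characters of uuuuaauuuuuaau in place — aau aau aau aau uu uu aau aau aau aau aau uu uu aau — and concatenate.

aauaauaauaauuuuuaauaauaauaauaauuuuuaau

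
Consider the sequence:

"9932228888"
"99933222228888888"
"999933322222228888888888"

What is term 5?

Each string has the form 9^{n+1} 3^{n} 2^{2n+1} 8^{3n+1} (n = 1, 2, …).
For term 5, n = 5, so the run lengths are 6, 5, 11, 16.

99999933333222222222228888888888888888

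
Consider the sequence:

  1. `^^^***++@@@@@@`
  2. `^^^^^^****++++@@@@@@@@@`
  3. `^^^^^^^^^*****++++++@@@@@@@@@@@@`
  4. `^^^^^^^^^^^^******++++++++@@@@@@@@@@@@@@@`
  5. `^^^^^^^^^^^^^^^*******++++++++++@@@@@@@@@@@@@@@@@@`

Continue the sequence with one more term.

Each string has the form ^^{3n} *^{n+2} +^{2n} @^{3n+3} (n = 1, 2, …).
Setting n = 6 gives 18, 8, 12, 21 characters in each block.

^^^^^^^^^^^^^^^^^^********++++++++++++@@@@@@@@@@@@@@@@@@@@@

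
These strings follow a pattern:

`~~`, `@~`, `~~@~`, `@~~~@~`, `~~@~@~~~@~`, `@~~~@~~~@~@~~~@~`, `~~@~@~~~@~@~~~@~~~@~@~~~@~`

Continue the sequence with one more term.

This is a Fibonacci-style word recurrence s(k) = s(k−2)·s(k−1): e.g. ~~·@~ = ~~@~.
So term 8 is @~~~@~~~@~@~~~@~·~~@~@~~~@~@~~~@~~~@~@~~~@~.

@~~~@~~~@~@~~~@~~~@~@~~~@~@~~~@~~~@~@~~~@~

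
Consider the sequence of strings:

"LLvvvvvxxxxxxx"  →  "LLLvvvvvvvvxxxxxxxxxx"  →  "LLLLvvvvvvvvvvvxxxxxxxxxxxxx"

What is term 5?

LLLLLLvvvvvvvvvvvvvvvvvxxxxxxxxxxxxxxxxxxx

Reading off run lengths: L runs 2, 3, 4; v runs 5, 8, 11; x runs 7, 10, 13 — each is linear in n, where the shown terms are n = 2, 3, 4.
Setting n = 6 gives 6, 17, 19 characters in each block.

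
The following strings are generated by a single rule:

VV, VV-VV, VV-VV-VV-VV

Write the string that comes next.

s(k+1) = s(k)·-·s(k) — each term doubles the last with '-' between the halves.
So the next term is two copies of VV-VV-VV-VV with '-' between the halves.

VV-VV-VV-VV-VV-VV-VV-VV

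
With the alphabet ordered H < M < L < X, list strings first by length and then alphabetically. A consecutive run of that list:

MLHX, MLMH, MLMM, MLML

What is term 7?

MLLM

Stepping forward 3 times from MLML: MLML → MLMX → MLLH, then the target.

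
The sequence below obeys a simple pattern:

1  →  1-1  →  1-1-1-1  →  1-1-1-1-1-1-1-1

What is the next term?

Each string is two copies of the previous one joined by '-'.
Doubling 1-1-1-1-1-1-1-1 with '-' between the halves:

1-1-1-1-1-1-1-1-1-1-1-1-1-1-1-1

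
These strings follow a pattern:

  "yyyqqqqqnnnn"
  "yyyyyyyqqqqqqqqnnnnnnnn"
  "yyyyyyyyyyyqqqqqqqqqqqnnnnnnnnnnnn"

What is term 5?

Term n consists of 4n-1 y's, followed by 3n+2 q's, followed by 4n n's (n = 1, 2, …).
At n = 5 the blocks have lengths 19, 17, 20.

yyyyyyyyyyyyyyyyyyyqqqqqqqqqqqqqqqqqnnnnnnnnnnnnnnnnnnnn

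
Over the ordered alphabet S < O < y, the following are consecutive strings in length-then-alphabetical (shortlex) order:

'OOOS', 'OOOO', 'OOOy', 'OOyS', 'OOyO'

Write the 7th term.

Continuing the enumeration 2 steps past OOyO: OOyO → OOyy → (answer).

OySS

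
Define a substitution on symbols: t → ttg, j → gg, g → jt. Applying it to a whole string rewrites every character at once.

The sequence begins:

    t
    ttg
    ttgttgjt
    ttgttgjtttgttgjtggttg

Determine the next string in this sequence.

Rewriting the 21 symbols of ttgttgjtttgttgjtggttg one by one yields ttg ttg jt ttg ttg jt gg ttg ttg ttg jt ttg ttg jt gg ttg jt jt ttg ttg jt; concatenated:

ttgttgjtttgttgjtggttgttgttgjtttgttgjtggttgjtjtttgttgjt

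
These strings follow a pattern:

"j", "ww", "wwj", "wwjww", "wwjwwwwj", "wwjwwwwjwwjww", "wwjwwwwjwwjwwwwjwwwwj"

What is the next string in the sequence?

Each term (from the third on) is the previous term followed by the one before it: term 3 = ww·j = wwj.
Continuing: wwjwwwwjwwjwwwwjwwwwj · wwjwwwwjwwjww gives term 8.

wwjwwwwjwwjwwwwjwwwwjwwjwwwwjwwjww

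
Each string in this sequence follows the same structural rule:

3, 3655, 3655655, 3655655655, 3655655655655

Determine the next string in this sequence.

3655655655655655

Each term is the previous one with 655 appended.
One more step from 3655655655655 gives the answer.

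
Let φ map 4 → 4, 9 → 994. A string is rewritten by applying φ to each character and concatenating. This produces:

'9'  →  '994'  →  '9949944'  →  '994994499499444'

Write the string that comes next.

9949944994994449949944994994444

φ(994994499499444) expands symbol-by-symbol to 994 994 4 994 994 4 4 994 994 4 994 994 4 4 4; joining the 15 pieces gives the next term.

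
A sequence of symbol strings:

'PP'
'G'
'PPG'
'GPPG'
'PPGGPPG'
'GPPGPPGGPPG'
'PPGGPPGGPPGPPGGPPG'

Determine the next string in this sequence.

GPPGPPGGPPGPPGGPPGGPPGPPGGPPG

Each term (from the third on) is the two preceding terms concatenated in order: term 3 = PP·G = PPG.
The next term joins GPPGPPGGPPG and PPGGPPGGPPGPPGGPPG.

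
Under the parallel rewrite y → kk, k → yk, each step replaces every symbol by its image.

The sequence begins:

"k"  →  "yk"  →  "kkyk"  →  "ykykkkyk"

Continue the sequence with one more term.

Rewriting each symbol of ykykkkyk: y→kk, k→yk, y→kk, k→yk, k→yk, k→yk, y→kk, k→yk, which concatenates to kk yk kk yk yk yk kk yk.

kkykkkykykykkkyk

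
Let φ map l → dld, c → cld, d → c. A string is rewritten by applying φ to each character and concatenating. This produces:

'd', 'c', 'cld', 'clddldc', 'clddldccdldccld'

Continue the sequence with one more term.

Rewriting the 15 symbols of clddldccdldccld one by one yields cld dld c c dld c cld cld c dld c cld cld dld c; concatenated:

clddldccdldccldcldcdldccldclddldc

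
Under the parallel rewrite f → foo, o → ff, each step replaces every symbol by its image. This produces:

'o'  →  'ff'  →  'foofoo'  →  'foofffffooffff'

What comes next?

Replace each of the 14 characters of foofffffooffff in place — foo ff ff foo foo foo foo foo ff ff foo foo foo foo — and concatenate.

foofffffoofoofoofoofoofffffoofoofoofoo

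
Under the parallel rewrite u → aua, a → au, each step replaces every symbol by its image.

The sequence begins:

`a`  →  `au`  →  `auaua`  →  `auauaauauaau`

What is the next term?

Rewriting each symbol of auauaauauaau: a→au, u→aua, a→au, u→aua, a→au, a→au, u→aua, a→au, u→aua, a→au, a→au, u→aua, which concatenates to au aua au aua au au aua au aua au au aua.

auauaauauaauauauaauauaauauaua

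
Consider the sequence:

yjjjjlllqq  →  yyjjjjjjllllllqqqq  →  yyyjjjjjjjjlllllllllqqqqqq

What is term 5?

The n-th term is n y's then 2n+2 j's then 3n l's then 2n q's (n = 1, 2, …).
Setting n = 5 gives 5, 12, 15, 10 characters in each block.

yyyyyjjjjjjjjjjjjlllllllllllllllqqqqqqqqqq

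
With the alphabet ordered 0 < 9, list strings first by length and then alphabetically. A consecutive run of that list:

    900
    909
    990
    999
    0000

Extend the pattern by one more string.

The successor of 0000 increments the rightmost position that isn't already 9 and resets every position after it to 0.

0009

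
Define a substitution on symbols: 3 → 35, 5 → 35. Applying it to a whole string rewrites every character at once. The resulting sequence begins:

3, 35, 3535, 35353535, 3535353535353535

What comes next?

35353535353535353535353535353535

Applying the rule to each of the 16 symbols of 3535353535353535 gives the pieces 35 35 35 35 35 35 35 35 35 35 35 35 35 35 35 35, which concatenate to the answer.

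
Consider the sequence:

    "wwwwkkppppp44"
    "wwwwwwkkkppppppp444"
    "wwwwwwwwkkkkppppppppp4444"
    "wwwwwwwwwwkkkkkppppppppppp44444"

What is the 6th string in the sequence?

wwwwwwwwwwwwwwkkkkkkkppppppppppppppp4444444

The n-th term is 2n w's then n k's then 2n+1 p's then n 4's, where the shown terms are n = 2, 3, 4, 5.
At n = 7 the blocks have lengths 14, 7, 15, 7.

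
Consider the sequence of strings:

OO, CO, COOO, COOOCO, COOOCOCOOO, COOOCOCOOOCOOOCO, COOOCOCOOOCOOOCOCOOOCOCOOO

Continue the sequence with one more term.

COOOCOCOOOCOOOCOCOOOCOCOOOCOOOCOCOOOCOOOCO

This is a Fibonacci-style word recurrence s(k) = s(k−1)·s(k−2): e.g. CO·OO = COOO.
The next term joins COOOCOCOOOCOOOCOCOOOCOCOOO and COOOCOCOOOCOOOCO.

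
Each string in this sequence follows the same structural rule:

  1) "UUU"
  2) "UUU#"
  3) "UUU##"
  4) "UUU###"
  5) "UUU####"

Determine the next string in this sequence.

UUU#####

Every step adds # to the end: s(k+1) = s(k)·#.
One more step from UUU#### gives the answer.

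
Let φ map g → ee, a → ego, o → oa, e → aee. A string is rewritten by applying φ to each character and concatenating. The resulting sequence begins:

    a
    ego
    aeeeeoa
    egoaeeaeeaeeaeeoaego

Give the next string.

Rewriting the 20 symbols of egoaeeaeeaeeaeeoaego one by one yields aee ee oa ego aee aee ego aee aee ego aee aee ego aee aee oa ego aee ee oa; concatenated:

aeeeeoaegoaeeaeeegoaeeaeeegoaeeaeeegoaeeaeeoaegoaeeeeoa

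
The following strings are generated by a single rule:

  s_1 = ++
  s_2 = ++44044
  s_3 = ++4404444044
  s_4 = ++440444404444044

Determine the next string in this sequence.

++44044440444404444044

Each term is the previous one with 44044 appended.
So the next term is ++440444404444044·44044.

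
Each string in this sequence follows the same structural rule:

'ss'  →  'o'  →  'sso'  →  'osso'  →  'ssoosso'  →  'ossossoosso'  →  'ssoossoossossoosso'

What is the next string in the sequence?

ossossoossossoossoossossoosso

Each term (from the third on) is the two preceding terms concatenated in order: term 3 = ss·o = sso.
So term 8 is ossossoosso·ssoossoossossoosso.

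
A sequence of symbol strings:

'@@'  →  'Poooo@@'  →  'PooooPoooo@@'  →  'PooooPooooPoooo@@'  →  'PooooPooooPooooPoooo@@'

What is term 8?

Every step adds Poooo at the front: s(k+1) = Poooo·s(k).
From PooooPooooPooooPoooo@@, 3 further steps: PooooPooooPooooPoooo@@ → PooooPooooPooooPooooPoooo@@ → PooooPooooPooooPooooPooooPoooo@@ → (answer).

PooooPooooPooooPooooPooooPooooPoooo@@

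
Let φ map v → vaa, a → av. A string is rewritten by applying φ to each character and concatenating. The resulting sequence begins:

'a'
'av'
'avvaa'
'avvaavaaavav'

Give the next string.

avvaavaaavavvaaavavavvaaavvaa

Expanding avvaavaaavav: a→av, v→vaa, v→vaa, a→av, a→av, v→vaa, a→av, a→av, a→av, v→vaa, a→av, v→vaa. Concatenated: av vaa vaa av av vaa av av av vaa av vaa.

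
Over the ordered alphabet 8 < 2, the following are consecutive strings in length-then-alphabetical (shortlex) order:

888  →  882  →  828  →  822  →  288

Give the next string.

Treat 288 as a base-2 numeral over the given alphabet and add one, carrying through any trailing 2's.

282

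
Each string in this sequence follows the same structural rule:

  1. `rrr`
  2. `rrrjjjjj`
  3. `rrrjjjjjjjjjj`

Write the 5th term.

Every step adds jjjjj to the end: s(k+1) = s(k)·jjjjj.
From rrrjjjjjjjjjj, 2 further steps: rrrjjjjjjjjjj → rrrjjjjjjjjjjjjjjj → (answer).

rrrjjjjjjjjjjjjjjjjjjjj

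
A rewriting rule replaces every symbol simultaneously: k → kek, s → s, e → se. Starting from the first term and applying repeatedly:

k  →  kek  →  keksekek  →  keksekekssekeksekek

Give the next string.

Rewriting the 19 symbols of keksekekssekeksekek one by one yields kek se kek s se kek se kek s s se kek se kek s se kek se kek; concatenated:

keksekekssekeksekeksssekeksekekssekeksekek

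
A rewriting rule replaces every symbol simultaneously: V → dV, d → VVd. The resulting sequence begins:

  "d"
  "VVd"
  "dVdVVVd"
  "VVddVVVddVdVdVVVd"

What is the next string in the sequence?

Replace each of the 17 characters of VVddVVVddVdVdVVVd in place — dV dV VVd VVd dV dV dV VVd VVd dV VVd dV VVd dV dV dV VVd — and concatenate.

dVdVVVdVVddVdVdVVVdVVddVVVddVVVddVdVdVVVd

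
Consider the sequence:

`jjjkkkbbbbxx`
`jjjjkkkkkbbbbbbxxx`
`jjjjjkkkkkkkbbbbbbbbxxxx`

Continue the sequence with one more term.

Term n consists of n+1 j's, followed by 2n-1 k's, followed by 2n b's, followed by n x's, where the shown terms are n = 2, 3, 4.
For the next term, n = 5, so the run lengths are 6, 9, 10, 5.

jjjjjjkkkkkkkkkbbbbbbbbbbxxxxx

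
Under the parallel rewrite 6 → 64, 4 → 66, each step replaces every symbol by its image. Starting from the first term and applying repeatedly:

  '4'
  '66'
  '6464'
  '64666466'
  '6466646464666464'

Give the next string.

Rewriting the 16 symbols of 6466646464666464 one by one yields 64 66 64 64 64 66 64 66 64 66 64 64 64 66 64 66; concatenated:

64666464646664666466646464666466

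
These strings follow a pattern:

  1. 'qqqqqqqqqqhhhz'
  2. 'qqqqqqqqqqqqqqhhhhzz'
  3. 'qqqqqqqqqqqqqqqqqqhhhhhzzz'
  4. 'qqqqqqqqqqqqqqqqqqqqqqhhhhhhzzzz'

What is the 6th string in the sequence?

qqqqqqqqqqqqqqqqqqqqqqqqqqqqqqhhhhhhhhzzzzzz

Term n consists of 4n-2 q's, followed by n h's, followed by n-2 z's, where the shown terms are n = 3, 4, 5, 6.
For term 6, n = 8, so the run lengths are 30, 8, 6.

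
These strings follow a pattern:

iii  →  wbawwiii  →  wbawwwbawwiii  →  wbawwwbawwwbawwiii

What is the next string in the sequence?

Each term is the previous one with wbaww prepended.
Applying this once more to wbawwwbawwwbawwiii:

wbawwwbawwwbawwwbawwiii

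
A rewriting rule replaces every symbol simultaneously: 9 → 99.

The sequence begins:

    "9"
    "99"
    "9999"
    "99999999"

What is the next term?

Expanding 99999999: 9→99, 9→99, 9→99, 9→99, 9→99, 9→99, 9→99, 9→99. Concatenated: 99 99 99 99 99 99 99 99.

9999999999999999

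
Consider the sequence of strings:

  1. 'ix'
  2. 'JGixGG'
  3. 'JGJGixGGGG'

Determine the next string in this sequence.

s(k+1) = JG·s(k)·GG, so each term gains JG as a prefix and GG as a suffix.
So the next term is JG·JGJGixGGGG·GG.

JGJGJGixGGGGGG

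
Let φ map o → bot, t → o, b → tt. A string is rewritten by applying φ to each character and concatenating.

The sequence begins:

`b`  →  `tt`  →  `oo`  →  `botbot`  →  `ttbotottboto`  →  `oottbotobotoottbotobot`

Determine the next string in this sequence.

Replace each of the 22 characters of oottbotobotoottbotobot in place — bot bot o o tt bot o bot tt bot o bot bot o o tt bot o bot tt bot o — and concatenate.

botbotoottbotobotttbotobotbotoottbotobotttboto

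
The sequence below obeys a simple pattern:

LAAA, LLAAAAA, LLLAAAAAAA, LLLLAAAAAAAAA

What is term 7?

LLLLLLLAAAAAAAAAAAAAAA

Each string has the form L^{n} A^{2n+1} (n = 1, 2, …).
At n = 7 the blocks have lengths 7, 15.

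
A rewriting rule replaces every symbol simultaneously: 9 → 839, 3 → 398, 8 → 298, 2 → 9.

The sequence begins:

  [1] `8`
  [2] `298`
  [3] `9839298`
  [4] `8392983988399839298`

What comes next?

29839883998392983988392982983988398392983988399839298

Replace each of the 19 characters of 8392983988399839298 in place — 298 398 839 9 839 298 398 839 298 298 398 839 839 298 398 839 9 839 298 — and concatenate.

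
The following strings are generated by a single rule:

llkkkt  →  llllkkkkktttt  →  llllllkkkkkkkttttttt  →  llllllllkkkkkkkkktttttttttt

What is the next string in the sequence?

Reading off run lengths: l runs 2, 4, 6, 8; k runs 3, 5, 7, 9; t runs 1, 4, 7, 10 — each is linear in n (n = 1, 2, …).
Setting n = 5 gives 10, 11, 13 characters in each block.

llllllllllkkkkkkkkkkkttttttttttttt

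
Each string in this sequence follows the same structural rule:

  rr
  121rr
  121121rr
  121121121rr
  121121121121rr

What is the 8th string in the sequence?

121121121121121121121rr

Each term is the previous one with 121 prepended.
From 121121121121rr, 3 further steps: 121121121121rr → 121121121121121rr → 121121121121121121rr → (answer).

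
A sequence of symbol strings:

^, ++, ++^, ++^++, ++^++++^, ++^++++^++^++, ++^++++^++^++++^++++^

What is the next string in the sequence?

From term 3 onward, concatenate the last term with the second-to-last: ++·^ = ++^, ++^·++ = ++^++, …
So term 8 is ++^++++^++^++++^++++^·++^++++^++^++.

++^++++^++^++++^++++^++^++++^++^++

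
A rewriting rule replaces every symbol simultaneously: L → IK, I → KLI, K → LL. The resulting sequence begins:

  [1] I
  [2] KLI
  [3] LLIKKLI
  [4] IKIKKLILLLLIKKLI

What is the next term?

Rewriting the 16 symbols of IKIKKLILLLLIKKLI one by one yields KLI LL KLI LL LL IK KLI IK IK IK IK KLI LL LL IK KLI; concatenated:

KLILLKLILLLLIKKLIIKIKIKIKKLILLLLIKKLI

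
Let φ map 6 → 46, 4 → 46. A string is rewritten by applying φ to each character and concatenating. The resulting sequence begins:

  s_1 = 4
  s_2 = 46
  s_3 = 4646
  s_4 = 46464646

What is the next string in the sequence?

Apply φ to 46464646 symbol by symbol: 4→46, 6→46, 4→46, 6→46, 4→46, 6→46, 4→46, 6→46; joined: 46 46 46 46 46 46 46 46.

4646464646464646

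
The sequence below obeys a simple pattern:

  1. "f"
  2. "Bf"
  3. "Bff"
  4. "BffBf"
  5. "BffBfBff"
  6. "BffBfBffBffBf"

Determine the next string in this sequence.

Each term (from the third on) is the previous term followed by the one before it: term 3 = Bf·f = Bff.
So term 7 is BffBfBffBffBf·BffBfBff.

BffBfBffBffBfBffBfBff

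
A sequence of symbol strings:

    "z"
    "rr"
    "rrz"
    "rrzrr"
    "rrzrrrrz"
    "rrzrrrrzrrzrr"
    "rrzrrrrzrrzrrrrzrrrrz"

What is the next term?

This is a Fibonacci-style word recurrence s(k) = s(k−1)·s(k−2): e.g. rr·z = rrz.
So term 8 is rrzrrrrzrrzrrrrzrrrrz·rrzrrrrzrrzrr.

rrzrrrrzrrzrrrrzrrrrzrrzrrrrzrrzrr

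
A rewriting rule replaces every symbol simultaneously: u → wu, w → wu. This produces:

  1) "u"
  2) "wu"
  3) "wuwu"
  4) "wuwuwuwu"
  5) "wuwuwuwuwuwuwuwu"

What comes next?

wuwuwuwuwuwuwuwuwuwuwuwuwuwuwuwu

φ(wuwuwuwuwuwuwuwu) expands symbol-by-symbol to wu wu wu wu wu wu wu wu wu wu wu wu wu wu wu wu; joining the 16 pieces gives the next term.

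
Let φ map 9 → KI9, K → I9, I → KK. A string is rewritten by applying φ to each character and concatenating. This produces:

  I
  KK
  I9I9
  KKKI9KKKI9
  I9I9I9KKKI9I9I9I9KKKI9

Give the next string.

Rewriting the 22 symbols of I9I9I9KKKI9I9I9I9KKKI9 one by one yields KK KI9 KK KI9 KK KI9 I9 I9 I9 KK KI9 KK KI9 KK KI9 KK KI9 I9 I9 I9 KK KI9; concatenated:

KKKI9KKKI9KKKI9I9I9I9KKKI9KKKI9KKKI9KKKI9I9I9I9KKKI9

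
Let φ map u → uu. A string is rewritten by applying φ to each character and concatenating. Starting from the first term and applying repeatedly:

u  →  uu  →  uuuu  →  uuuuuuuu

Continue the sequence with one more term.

uuuuuuuuuuuuuuuu

Apply φ to uuuuuuuu symbol by symbol: u→uu, u→uu, u→uu, u→uu, u→uu, u→uu, u→uu, u→uu; joined: uu uu uu uu uu uu uu uu.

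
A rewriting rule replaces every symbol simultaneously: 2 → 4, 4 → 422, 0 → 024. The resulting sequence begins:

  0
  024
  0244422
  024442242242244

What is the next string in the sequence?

0244422422422444224442244422422

Replace each of the 15 characters of 024442242242244 in place — 024 4 422 422 422 4 4 422 4 4 422 4 4 422 422 — and concatenate.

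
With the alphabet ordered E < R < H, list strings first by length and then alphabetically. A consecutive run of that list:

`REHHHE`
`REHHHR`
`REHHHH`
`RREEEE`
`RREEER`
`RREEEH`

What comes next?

RREERE

Find the rightmost character of RREEEH below H, bump it to the next letter, and reset everything to its right to E.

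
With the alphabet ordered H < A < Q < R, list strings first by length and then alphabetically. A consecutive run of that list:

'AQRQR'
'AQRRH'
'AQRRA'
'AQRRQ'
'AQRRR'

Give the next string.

The successor of AQRRR increments the rightmost position that isn't already R and resets every position after it to H.

ARHHH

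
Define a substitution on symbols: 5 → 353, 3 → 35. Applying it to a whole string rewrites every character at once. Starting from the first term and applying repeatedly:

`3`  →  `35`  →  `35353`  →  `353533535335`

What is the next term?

35353353533535353353533535353

Expanding 353533535335: 3→35, 5→353, 3→35, 5→353, 3→35, 3→35, 5→353, 3→35, 5→353, 3→35, 3→35, 5→353. Concatenated: 35 353 35 353 35 35 353 35 353 35 35 353.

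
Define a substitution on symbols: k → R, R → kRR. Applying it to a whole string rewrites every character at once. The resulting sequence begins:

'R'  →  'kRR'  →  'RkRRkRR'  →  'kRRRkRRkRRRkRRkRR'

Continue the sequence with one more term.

RkRRkRRkRRRkRRkRRRkRRkRRkRRRkRRkRRRkRRkRR

Replace each of the 17 characters of kRRRkRRkRRRkRRkRR in place — R kRR kRR kRR R kRR kRR R kRR kRR kRR R kRR kRR R kRR kRR — and concatenate.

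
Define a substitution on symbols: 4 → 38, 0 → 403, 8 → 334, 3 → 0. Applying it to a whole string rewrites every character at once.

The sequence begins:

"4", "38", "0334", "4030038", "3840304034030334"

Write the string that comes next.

Rewriting the 16 symbols of 3840304034030334 one by one yields 0 334 38 403 0 403 38 403 0 38 403 0 403 0 0 38; concatenated:

03343840304033840303840304030038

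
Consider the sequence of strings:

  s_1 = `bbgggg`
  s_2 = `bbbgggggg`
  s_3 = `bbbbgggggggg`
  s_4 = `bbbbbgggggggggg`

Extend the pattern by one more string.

bbbbbbgggggggggggg

Each string has the form b^{n} g^{2n}, where the shown terms are n = 2, 3, 4, 5.
For the next term, n = 6, so the run lengths are 6, 12.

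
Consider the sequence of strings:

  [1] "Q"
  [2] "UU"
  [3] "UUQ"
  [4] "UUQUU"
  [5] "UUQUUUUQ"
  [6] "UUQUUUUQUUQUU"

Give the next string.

UUQUUUUQUUQUUUUQUUUUQ

Each term (from the third on) is the previous term followed by the one before it: term 3 = UU·Q = UUQ.
The next term joins UUQUUUUQUUQUU and UUQUUUUQ.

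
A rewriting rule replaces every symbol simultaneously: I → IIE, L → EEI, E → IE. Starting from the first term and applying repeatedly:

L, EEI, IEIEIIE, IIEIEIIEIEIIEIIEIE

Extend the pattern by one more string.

Rewriting the 18 symbols of IIEIEIIEIEIIEIIEIE one by one yields IIE IIE IE IIE IE IIE IIE IE IIE IE IIE IIE IE IIE IIE IE IIE IE; concatenated:

IIEIIEIEIIEIEIIEIIEIEIIEIEIIEIIEIEIIEIIEIEIIEIE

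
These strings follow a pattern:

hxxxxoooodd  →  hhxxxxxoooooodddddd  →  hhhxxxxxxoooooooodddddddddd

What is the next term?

hhhhxxxxxxxoooooooooodddddddddddddd

Each string has the form h^{n} x^{n+3} o^{2n+2} d^{4n-2} (n = 1, 2, …).
Setting n = 4 gives 4, 7, 10, 14 characters in each block.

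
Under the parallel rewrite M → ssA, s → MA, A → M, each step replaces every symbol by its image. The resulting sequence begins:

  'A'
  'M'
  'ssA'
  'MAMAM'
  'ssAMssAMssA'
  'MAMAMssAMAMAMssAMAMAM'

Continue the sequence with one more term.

ssAMssAMssAMAMAMssAMssAMssAMAMAMssAMssAMssA

φ(MAMAMssAMAMAMssAMAMAM) expands symbol-by-symbol to ssA M ssA M ssA MA MA M ssA M ssA M ssA MA MA M ssA M ssA M ssA; joining the 21 pieces gives the next term.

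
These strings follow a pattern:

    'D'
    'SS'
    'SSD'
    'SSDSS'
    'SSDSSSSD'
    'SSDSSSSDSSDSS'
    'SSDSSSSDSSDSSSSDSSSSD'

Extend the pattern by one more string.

SSDSSSSDSSDSSSSDSSSSDSSDSSSSDSSDSS

This is a Fibonacci-style word recurrence s(k) = s(k−1)·s(k−2): e.g. SS·D = SSD.
So term 8 is SSDSSSSDSSDSSSSDSSSSD·SSDSSSSDSSDSS.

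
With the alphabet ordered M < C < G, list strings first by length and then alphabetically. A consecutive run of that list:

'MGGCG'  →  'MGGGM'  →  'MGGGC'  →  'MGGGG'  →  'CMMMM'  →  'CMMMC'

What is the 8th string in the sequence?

Continuing the enumeration 2 steps past CMMMC: CMMMC → CMMMG → (answer).

CMMCM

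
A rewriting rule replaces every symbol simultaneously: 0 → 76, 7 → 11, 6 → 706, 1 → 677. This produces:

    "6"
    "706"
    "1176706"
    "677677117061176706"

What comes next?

Rewriting the 18 symbols of 677677117061176706 one by one yields 706 11 11 706 11 11 677 677 11 76 706 677 677 11 706 11 76 706; concatenated:

706111170611116776771176706677677117061176706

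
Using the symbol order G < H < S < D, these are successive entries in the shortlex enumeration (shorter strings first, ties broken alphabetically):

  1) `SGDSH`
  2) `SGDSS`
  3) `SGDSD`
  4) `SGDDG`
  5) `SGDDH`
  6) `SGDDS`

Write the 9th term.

Continuing the enumeration 3 steps past SGDDS: SGDDS → SGDDD → SHGGG → (answer).

SHGGH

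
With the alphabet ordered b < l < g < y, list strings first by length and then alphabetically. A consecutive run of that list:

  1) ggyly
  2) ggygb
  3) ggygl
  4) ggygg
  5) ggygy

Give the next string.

ggyyb

The successor of ggygy increments the rightmost position that isn't already y and resets every position after it to b.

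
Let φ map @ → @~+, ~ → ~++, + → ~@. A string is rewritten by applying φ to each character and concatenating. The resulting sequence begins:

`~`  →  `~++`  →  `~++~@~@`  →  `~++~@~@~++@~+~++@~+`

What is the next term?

~++~@~@~++@~+~++@~+~++~@~@@~+~++~@~++~@~@@~+~++~@

Replace each of the 19 characters of ~++~@~@~++@~+~++@~+ in place — ~++ ~@ ~@ ~++ @~+ ~++ @~+ ~++ ~@ ~@ @~+ ~++ ~@ ~++ ~@ ~@ @~+ ~++ ~@ — and concatenate.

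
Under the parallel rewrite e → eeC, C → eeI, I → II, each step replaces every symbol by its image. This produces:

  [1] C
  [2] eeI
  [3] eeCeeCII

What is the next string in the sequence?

eeCeeCeeIeeCeeCeeIIIII

Apply φ to eeCeeCII symbol by symbol: e→eeC, e→eeC, C→eeI, e→eeC, e→eeC, C→eeI, I→II, I→II; joined: eeC eeC eeI eeC eeC eeI II II.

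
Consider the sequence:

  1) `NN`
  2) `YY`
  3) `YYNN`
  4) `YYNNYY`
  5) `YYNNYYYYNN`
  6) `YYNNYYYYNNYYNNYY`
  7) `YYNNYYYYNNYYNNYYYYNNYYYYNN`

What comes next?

YYNNYYYYNNYYNNYYYYNNYYYYNNYYNNYYYYNNYYNNYY

This is a Fibonacci-style word recurrence s(k) = s(k−1)·s(k−2): e.g. YY·NN = YYNN.
Continuing: YYNNYYYYNNYYNNYYYYNNYYYYNN · YYNNYYYYNNYYNNYY gives term 8.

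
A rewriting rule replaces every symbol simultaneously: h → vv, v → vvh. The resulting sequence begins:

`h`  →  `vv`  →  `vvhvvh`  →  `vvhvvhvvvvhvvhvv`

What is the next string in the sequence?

Rewriting the 16 symbols of vvhvvhvvvvhvvhvv one by one yields vvh vvh vv vvh vvh vv vvh vvh vvh vvh vv vvh vvh vv vvh vvh; concatenated:

vvhvvhvvvvhvvhvvvvhvvhvvhvvhvvvvhvvhvvvvhvvh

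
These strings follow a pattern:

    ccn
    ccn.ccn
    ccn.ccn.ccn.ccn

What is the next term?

ccn.ccn.ccn.ccn.ccn.ccn.ccn.ccn

Every step duplicates the string with '.' between the halves.
So the next term is two copies of ccn.ccn.ccn.ccn with '.' between the halves.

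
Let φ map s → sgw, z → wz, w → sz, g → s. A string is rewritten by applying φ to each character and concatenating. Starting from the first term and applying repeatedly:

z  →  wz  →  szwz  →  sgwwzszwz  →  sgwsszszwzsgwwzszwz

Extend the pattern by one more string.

φ(sgwsszszwzsgwwzszwz) expands symbol-by-symbol to sgw s sz sgw sgw wz sgw wz sz wz sgw s sz sz wz sgw wz sz wz; joining the 19 pieces gives the next term.

sgwsszsgwsgwwzsgwwzszwzsgwsszszwzsgwwzszwz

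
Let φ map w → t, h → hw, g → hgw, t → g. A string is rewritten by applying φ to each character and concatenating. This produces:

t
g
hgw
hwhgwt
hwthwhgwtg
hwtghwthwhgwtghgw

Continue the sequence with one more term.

Rewriting the 17 symbols of hwtghwthwhgwtghgw one by one yields hw t g hgw hw t g hw t hw hgw t g hgw hw hgw t; concatenated:

hwtghgwhwtghwthwhgwtghgwhwhgwt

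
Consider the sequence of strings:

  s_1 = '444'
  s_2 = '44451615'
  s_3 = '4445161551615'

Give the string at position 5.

44451615516155161551615

Each term is the previous one with 51615 appended.
From 4445161551615, 2 further steps: 4445161551615 → 444516155161551615 → (answer).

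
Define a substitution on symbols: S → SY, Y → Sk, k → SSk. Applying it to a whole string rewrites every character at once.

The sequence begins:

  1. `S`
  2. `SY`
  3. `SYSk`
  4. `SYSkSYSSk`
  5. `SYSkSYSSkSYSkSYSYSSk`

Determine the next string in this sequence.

Applying the rule to each of the 20 symbols of SYSkSYSSkSYSkSYSYSSk gives the pieces SY Sk SY SSk SY Sk SY SY SSk SY Sk SY SSk SY Sk SY Sk SY SY SSk, which concatenate to the answer.

SYSkSYSSkSYSkSYSYSSkSYSkSYSSkSYSkSYSkSYSYSSk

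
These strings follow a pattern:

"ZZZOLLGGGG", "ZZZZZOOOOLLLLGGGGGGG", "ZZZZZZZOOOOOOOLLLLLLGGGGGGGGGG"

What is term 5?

Reading off run lengths: Z runs 3, 5, 7; O runs 1, 4, 7; L runs 2, 4, 6; G runs 4, 7, 10 — each is linear in n (n = 1, 2, …).
At n = 5 the blocks have lengths 11, 13, 10, 16.

ZZZZZZZZZZZOOOOOOOOOOOOOLLLLLLLLLLGGGGGGGGGGGGGGGG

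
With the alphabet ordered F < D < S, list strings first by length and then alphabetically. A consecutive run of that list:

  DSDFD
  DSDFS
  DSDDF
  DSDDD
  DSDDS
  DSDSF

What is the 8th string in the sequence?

Advancing 2 positions from DSDSF through DSDSF → DSDSD reaches term 8.

DSDSS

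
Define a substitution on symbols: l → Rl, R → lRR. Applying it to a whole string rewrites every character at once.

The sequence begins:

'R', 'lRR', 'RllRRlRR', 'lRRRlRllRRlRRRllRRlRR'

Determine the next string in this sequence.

Applying the rule to each of the 21 symbols of lRRRlRllRRlRRRllRRlRR gives the pieces Rl lRR lRR lRR Rl lRR Rl Rl lRR lRR Rl lRR lRR lRR Rl Rl lRR lRR Rl lRR lRR, which concatenate to the answer.

RllRRlRRlRRRllRRRlRllRRlRRRllRRlRRlRRRlRllRRlRRRllRRlRR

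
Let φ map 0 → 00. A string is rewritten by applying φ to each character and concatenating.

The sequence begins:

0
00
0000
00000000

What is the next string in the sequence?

0000000000000000

Apply φ to 00000000 symbol by symbol: 0→00, 0→00, 0→00, 0→00, 0→00, 0→00, 0→00, 0→00; joined: 00 00 00 00 00 00 00 00.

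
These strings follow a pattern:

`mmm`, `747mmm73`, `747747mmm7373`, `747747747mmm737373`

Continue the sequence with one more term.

747747747747mmm73737373

Each term wraps the previous one in 747 on the left and 73 on the right.
One more step from 747747747mmm737373 gives the answer.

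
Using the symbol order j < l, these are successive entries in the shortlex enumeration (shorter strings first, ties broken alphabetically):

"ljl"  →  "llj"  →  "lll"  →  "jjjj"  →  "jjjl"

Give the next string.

jjlj

The successor of jjjl increments the rightmost position that isn't already l and resets every position after it to j.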